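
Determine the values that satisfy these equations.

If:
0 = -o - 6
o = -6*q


Then:
o = -6
q = 1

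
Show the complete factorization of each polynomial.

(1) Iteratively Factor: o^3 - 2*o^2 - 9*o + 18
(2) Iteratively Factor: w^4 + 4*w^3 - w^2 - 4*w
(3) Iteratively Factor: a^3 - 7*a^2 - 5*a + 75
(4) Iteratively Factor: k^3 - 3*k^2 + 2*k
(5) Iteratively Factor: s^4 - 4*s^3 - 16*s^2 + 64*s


(1) = (o + 3)*(o^2 - 5*o + 6) = (o - 2)*(o + 3)*(o - 3)
(2) = (w)*(w^3 + 4*w^2 - w - 4) = w*(w + 1)*(w^2 + 3*w - 4) = w*(w - 1)*(w + 1)*(w + 4)
(3) = (a + 3)*(a^2 - 10*a + 25) = (a - 5)*(a + 3)*(a - 5)
(4) = (k)*(k^2 - 3*k + 2) = k*(k - 1)*(k - 2)
(5) = (s - 4)*(s^3 - 16*s) = (s - 4)^2*(s^2 + 4*s) = (s - 4)^2*(s + 4)*(s)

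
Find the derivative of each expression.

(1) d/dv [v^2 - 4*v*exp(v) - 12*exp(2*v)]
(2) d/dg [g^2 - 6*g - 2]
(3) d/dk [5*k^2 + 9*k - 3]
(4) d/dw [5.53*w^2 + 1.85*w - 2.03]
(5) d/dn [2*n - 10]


(1) = -4*v*exp(v) + 2*v - 24*exp(2*v) - 4*exp(v)
(2) = 2*g - 6
(3) = 10*k + 9
(4) = 11.06*w + 1.85
(5) = 2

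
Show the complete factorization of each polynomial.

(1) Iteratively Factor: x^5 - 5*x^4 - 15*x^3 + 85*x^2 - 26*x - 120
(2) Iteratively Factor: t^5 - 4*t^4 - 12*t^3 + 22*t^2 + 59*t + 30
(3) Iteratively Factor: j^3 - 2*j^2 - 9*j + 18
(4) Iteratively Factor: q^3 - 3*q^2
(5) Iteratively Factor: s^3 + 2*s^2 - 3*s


(1) = (x + 1)*(x^4 - 6*x^3 - 9*x^2 + 94*x - 120) = (x - 5)*(x + 1)*(x^3 - x^2 - 14*x + 24) = (x - 5)*(x + 1)*(x + 4)*(x^2 - 5*x + 6) = (x - 5)*(x - 2)*(x + 1)*(x + 4)*(x - 3)
(2) = (t + 1)*(t^4 - 5*t^3 - 7*t^2 + 29*t + 30) = (t + 1)^2*(t^3 - 6*t^2 - t + 30) = (t - 3)*(t + 1)^2*(t^2 - 3*t - 10) = (t - 3)*(t + 1)^2*(t + 2)*(t - 5)
(3) = (j - 3)*(j^2 + j - 6) = (j - 3)*(j + 3)*(j - 2)
(4) = (q)*(q^2 - 3*q) = q^2*(q - 3)
(5) = (s - 1)*(s^2 + 3*s) = (s - 1)*(s + 3)*(s)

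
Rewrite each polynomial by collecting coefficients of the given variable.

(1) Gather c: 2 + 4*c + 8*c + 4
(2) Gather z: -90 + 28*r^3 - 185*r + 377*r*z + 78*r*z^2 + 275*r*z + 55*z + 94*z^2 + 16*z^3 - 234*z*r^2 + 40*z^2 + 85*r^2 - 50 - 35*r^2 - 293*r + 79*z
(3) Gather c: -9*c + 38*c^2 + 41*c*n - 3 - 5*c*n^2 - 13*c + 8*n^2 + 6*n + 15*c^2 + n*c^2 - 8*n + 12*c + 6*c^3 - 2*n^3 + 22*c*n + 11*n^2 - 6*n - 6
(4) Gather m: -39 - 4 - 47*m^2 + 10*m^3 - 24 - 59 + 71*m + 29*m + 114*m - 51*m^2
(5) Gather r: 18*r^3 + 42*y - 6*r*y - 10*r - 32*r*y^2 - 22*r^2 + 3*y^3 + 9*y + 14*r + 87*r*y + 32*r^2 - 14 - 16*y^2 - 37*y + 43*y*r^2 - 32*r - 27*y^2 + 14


(1) = 12*c + 6
(2) = 28*r^3 + 50*r^2 - 478*r + 16*z^3 + z^2*(78*r + 134) + z*(-234*r^2 + 652*r + 134) - 140
(3) = 6*c^3 + c^2*(n + 53) + c*(-5*n^2 + 63*n - 10) - 2*n^3 + 19*n^2 - 8*n - 9
(4) = 10*m^3 - 98*m^2 + 214*m - 126
(5) = 18*r^3 + r^2*(43*y + 10) + r*(-32*y^2 + 81*y - 28) + 3*y^3 - 43*y^2 + 14*y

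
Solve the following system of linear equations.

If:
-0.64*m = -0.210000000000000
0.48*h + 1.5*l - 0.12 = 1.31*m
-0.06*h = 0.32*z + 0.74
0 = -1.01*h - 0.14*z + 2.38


Then:
h = 2.75
l = -0.51
m = 0.33
z = -2.83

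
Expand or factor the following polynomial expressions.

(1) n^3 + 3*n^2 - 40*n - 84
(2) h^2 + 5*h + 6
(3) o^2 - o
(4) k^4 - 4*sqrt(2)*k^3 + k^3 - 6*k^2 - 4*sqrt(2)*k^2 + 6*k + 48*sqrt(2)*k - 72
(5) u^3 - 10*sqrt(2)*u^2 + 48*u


(1) = (n - 6)*(n + 2)*(n + 7)
(2) = (h + 2)*(h + 3)
(3) = o*(o - 1)
(4) = (k - 3)*(k + 4)*(k - 3*sqrt(2))*(k - sqrt(2))
(5) = u*(u - 6*sqrt(2))*(u - 4*sqrt(2))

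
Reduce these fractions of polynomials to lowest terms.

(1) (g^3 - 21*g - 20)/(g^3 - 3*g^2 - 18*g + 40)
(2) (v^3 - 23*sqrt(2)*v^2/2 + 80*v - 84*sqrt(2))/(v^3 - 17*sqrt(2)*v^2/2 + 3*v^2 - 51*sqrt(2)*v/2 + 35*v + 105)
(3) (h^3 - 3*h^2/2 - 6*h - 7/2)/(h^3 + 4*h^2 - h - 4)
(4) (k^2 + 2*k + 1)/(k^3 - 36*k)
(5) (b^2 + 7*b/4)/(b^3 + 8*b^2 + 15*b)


(1) = (g + 1)/(g - 2)
(2) = (4*v^2 - 32*sqrt(2)*v + 96)/(4*v^2 + v*(12 - 20*sqrt(2)) - 60*sqrt(2))
(3) = (2*h^2 - 5*h - 7)/(2*h^2 + 6*h - 8)
(4) = (k^2 + 2*k + 1)/(k^3 - 36*k)
(5) = (4*b + 7)/(4*b^2 + 32*b + 60)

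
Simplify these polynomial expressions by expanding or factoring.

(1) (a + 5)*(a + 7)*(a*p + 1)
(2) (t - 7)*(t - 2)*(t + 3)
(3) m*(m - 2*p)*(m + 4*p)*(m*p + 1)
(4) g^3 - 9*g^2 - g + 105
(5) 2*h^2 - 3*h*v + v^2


(1) = a^3*p + 12*a^2*p + a^2 + 35*a*p + 12*a + 35
(2) = t^3 - 6*t^2 - 13*t + 42
(3) = m^4*p + 2*m^3*p^2 + m^3 - 8*m^2*p^3 + 2*m^2*p - 8*m*p^2
(4) = (g - 7)*(g - 5)*(g + 3)
(5) = (-2*h + v)*(-h + v)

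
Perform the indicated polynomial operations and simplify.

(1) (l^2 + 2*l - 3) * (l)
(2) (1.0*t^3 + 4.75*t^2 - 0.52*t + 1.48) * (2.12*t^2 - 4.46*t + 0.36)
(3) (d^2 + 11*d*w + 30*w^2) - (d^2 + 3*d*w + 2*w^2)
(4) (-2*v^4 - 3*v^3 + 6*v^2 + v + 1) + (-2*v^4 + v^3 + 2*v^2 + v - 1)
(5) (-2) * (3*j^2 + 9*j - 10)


(1) = l^3 + 2*l^2 - 3*l
(2) = 2.12*t^5 + 5.61*t^4 - 21.9274*t^3 + 7.1668*t^2 - 6.788*t + 0.5328
(3) = 8*d*w + 28*w^2
(4) = -4*v^4 - 2*v^3 + 8*v^2 + 2*v
(5) = -6*j^2 - 18*j + 20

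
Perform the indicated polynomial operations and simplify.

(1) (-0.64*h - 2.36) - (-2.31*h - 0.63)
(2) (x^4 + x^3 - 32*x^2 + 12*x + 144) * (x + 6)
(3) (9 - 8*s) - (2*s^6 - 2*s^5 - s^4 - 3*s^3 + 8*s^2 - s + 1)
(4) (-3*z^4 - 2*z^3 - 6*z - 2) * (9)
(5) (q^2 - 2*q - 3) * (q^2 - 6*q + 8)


(1) = 1.67*h - 1.73
(2) = x^5 + 7*x^4 - 26*x^3 - 180*x^2 + 216*x + 864
(3) = -2*s^6 + 2*s^5 + s^4 + 3*s^3 - 8*s^2 - 7*s + 8
(4) = -27*z^4 - 18*z^3 - 54*z - 18
(5) = q^4 - 8*q^3 + 17*q^2 + 2*q - 24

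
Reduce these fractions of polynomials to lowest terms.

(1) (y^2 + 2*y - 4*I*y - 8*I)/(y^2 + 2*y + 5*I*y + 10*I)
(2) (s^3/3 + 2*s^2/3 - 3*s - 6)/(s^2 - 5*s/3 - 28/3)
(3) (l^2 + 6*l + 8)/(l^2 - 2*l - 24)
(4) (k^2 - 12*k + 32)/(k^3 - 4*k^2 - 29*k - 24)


(1) = (y - 4*I)/(y + 5*I)
(2) = (s^3 + 2*s^2 - 9*s - 18)/(3*s^2 - 5*s - 28)
(3) = (l + 2)/(l - 6)
(4) = (k - 4)/(k^2 + 4*k + 3)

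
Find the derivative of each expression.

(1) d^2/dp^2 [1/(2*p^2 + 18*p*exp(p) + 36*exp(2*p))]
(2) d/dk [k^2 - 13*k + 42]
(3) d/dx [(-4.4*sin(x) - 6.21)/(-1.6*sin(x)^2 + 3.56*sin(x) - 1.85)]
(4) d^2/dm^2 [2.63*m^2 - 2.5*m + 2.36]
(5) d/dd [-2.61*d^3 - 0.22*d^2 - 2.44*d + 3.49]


(1) = (-(p^2 + 9*p*exp(p) + 18*exp(2*p))*(9*p*exp(p) + 72*exp(2*p) + 18*exp(p) + 2)/2 + (9*p*exp(p) + 2*p + 36*exp(2*p) + 9*exp(p))^2)/(p^2 + 9*p*exp(p) + 18*exp(2*p))^3
(2) = 2*k - 13
(3) = (-7.04*sin(x)^2 - 19.872*sin(x) + 30.2476)*cos(x)/(2.56*sin(x)^4 - 11.392*sin(x)^3 + 18.5936*sin(x)^2 - 13.172*sin(x) + 3.4225)
(4) = 5.26000000000000
(5) = -7.83*d^2 - 0.44*d - 2.44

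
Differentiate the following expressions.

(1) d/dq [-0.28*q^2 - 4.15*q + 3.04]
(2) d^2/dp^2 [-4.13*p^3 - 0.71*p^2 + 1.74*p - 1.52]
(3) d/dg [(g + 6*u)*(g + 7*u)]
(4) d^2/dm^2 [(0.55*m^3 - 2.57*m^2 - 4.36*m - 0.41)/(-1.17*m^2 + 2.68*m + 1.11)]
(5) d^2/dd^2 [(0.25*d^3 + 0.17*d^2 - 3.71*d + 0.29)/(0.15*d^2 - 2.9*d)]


(1) = -0.56*q - 4.15
(2) = -24.78*p - 1.42
(3) = 2*g + 13*u
(4) = (18.724582*m^3 + 13.576608*m^2 + 22.194486*m - 12.65276)/(1.601613*m^6 - 11.005956*m^5 + 20.651787*m^4 + 1.634264*m^3 - 19.592721*m^2 - 9.906084*m - 1.367631)
(5) = (4.18595*d^3 + 0.03915*d^2 - 0.7569*d + 4.8778)/(d^3*(0.003375*d^3 - 0.19575*d^2 + 3.7845*d - 24.389))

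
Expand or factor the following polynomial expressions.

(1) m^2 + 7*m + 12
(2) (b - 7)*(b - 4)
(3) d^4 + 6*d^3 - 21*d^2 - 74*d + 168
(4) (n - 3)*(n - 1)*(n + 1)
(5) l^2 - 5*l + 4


(1) = (m + 3)*(m + 4)
(2) = b^2 - 11*b + 28
(3) = (d - 3)*(d - 2)*(d + 4)*(d + 7)
(4) = n^3 - 3*n^2 - n + 3
(5) = (l - 4)*(l - 1)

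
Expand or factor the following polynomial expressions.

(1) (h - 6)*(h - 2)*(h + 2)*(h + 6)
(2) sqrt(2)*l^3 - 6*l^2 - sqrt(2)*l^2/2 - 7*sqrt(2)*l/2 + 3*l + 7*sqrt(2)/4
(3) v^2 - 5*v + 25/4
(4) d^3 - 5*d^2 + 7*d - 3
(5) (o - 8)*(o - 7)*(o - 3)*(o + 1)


(1) = h^4 - 40*h^2 + 144
(2) = (l - 1/2)*(l - 7*sqrt(2)/2)*(sqrt(2)*l + 1)
(3) = (v - 5/2)^2
(4) = (d - 3)*(d - 1)^2
(5) = o^4 - 17*o^3 + 83*o^2 - 67*o - 168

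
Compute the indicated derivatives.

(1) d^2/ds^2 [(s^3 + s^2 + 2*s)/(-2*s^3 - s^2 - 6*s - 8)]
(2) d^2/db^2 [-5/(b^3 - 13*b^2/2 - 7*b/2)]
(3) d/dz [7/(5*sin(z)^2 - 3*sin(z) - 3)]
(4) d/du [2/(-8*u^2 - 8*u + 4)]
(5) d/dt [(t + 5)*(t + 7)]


(1) = 4*(-s^6 + 6*s^5 + 60*s^4 + 56*s^3 + 36*s^2 - 72*s + 16)/(8*s^9 + 12*s^8 + 78*s^7 + 169*s^6 + 330*s^5 + 708*s^4 + 888*s^3 + 1056*s^2 + 1152*s + 512)
(2) = 20*(b*(6*b - 13)*(-2*b^2 + 13*b + 7) + (-6*b^2 + 26*b + 7)^2)/(b^3*(-2*b^2 + 13*b + 7)^3)
(3) = 7*(3 - 10*sin(z))*cos(z)/(-5*sin(z)^2 + 3*sin(z) + 3)^2
(4) = (2*u + 1)/(2*u^2 + 2*u - 1)^2
(5) = 2*t + 12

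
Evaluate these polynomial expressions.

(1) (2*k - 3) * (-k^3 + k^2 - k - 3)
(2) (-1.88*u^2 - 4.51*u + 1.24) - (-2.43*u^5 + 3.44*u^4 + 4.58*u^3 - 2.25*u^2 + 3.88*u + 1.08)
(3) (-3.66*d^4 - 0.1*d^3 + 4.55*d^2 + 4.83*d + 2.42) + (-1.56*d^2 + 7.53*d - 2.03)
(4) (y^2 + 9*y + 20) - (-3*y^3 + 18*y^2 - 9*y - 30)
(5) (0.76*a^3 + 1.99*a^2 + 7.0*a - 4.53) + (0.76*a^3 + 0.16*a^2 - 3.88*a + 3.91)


(1) = -2*k^4 + 5*k^3 - 5*k^2 - 3*k + 9
(2) = 2.43*u^5 - 3.44*u^4 - 4.58*u^3 + 0.37*u^2 - 8.39*u + 0.16
(3) = -3.66*d^4 - 0.1*d^3 + 2.99*d^2 + 12.36*d + 0.39
(4) = 3*y^3 - 17*y^2 + 18*y + 50
(5) = 1.52*a^3 + 2.15*a^2 + 3.12*a - 0.62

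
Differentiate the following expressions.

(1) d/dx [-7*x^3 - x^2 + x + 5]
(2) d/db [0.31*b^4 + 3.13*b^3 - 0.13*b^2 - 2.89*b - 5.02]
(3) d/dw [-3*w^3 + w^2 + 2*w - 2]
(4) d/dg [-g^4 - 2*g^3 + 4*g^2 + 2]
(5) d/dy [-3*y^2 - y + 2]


(1) = -21*x^2 - 2*x + 1
(2) = 1.24*b^3 + 9.39*b^2 - 0.26*b - 2.89
(3) = -9*w^2 + 2*w + 2
(4) = 2*g*(-2*g^2 - 3*g + 4)
(5) = -6*y - 1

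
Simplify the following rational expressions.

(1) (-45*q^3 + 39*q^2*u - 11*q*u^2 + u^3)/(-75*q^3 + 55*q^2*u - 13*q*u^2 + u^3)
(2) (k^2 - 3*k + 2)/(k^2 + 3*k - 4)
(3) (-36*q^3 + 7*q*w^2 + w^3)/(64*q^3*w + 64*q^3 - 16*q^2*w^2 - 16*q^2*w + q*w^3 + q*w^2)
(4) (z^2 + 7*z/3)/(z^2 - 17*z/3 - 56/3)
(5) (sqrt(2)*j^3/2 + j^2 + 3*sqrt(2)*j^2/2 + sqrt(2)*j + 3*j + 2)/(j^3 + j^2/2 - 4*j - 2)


(1) = (3*q - u)/(5*q - u)
(2) = (k - 2)/(k + 4)
(3) = (-36*q^3 + 7*q*w^2 + w^3)/(64*q^3*w + 64*q^3 - 16*q^2*w^2 - 16*q^2*w + q*w^3 + q*w^2)
(4) = z/(z - 8)
(5) = (2*sqrt(2)*j^2 + j*(2*sqrt(2) + 4) + 4)/(4*j^2 - 6*j - 4)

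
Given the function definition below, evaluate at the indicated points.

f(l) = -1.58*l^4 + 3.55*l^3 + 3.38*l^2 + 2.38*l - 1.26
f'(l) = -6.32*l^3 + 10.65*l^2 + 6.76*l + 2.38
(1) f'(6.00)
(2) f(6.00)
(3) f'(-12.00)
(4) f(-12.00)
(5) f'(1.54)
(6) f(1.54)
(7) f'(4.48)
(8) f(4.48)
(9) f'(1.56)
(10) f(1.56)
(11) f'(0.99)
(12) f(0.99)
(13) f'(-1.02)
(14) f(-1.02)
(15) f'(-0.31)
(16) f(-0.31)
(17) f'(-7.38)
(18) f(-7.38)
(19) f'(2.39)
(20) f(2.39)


(1) = -938.78
(2) = -1146.18
(3) = 12375.82
(4) = -38440.38
(5) = 14.97
(6) = 14.50
(7) = -321.85
(8) = -240.02
(9) = 14.85
(10) = 14.80
(11) = 13.38
(12) = 6.34
(13) = 13.27
(14) = -5.65
(15) = 1.50
(16) = -1.79
(17) = 3072.84
(18) = -5948.51
(19) = -6.91
(20) = 20.65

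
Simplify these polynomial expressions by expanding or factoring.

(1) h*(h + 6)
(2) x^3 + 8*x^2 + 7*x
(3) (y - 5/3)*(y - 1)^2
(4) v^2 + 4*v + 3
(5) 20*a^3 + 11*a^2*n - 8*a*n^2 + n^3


(1) = h^2 + 6*h
(2) = x*(x + 1)*(x + 7)
(3) = y^3 - 11*y^2/3 + 13*y/3 - 5/3
(4) = (v + 1)*(v + 3)
(5) = (-5*a + n)*(-4*a + n)*(a + n)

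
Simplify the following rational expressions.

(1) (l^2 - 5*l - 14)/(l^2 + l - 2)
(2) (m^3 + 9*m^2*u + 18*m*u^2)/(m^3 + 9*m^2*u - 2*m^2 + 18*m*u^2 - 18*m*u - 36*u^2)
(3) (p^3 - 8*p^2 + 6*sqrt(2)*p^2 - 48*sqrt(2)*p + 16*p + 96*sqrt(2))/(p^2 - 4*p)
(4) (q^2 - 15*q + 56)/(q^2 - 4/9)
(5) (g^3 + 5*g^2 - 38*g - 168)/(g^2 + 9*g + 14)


(1) = (l - 7)/(l - 1)
(2) = m/(m - 2)
(3) = (p^2 + p*(-4 + 6*sqrt(2)) - 24*sqrt(2))/p
(4) = (9*q^2 - 135*q + 504)/(9*q^2 - 4)
(5) = (g^2 - 2*g - 24)/(g + 2)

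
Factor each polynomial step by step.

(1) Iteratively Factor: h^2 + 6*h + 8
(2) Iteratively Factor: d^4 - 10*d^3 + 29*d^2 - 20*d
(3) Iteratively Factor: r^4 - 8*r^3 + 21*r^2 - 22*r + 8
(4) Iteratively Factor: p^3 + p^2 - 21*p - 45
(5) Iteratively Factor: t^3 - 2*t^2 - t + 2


(1) = (h + 4)*(h + 2)
(2) = (d - 4)*(d^3 - 6*d^2 + 5*d) = d*(d - 4)*(d^2 - 6*d + 5) = d*(d - 4)*(d - 1)*(d - 5)
(3) = (r - 1)*(r^3 - 7*r^2 + 14*r - 8) = (r - 1)^2*(r^2 - 6*r + 8) = (r - 4)*(r - 1)^2*(r - 2)
(4) = (p + 3)*(p^2 - 2*p - 15) = (p - 5)*(p + 3)*(p + 3)
(5) = (t - 2)*(t^2 - 1) = (t - 2)*(t + 1)*(t - 1)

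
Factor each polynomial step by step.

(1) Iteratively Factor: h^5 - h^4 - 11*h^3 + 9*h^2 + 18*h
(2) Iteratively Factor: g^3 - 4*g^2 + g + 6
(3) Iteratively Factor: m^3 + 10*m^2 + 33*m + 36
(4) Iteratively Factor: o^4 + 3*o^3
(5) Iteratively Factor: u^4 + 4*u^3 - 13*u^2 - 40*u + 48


(1) = (h)*(h^4 - h^3 - 11*h^2 + 9*h + 18) = h*(h - 3)*(h^3 + 2*h^2 - 5*h - 6) = h*(h - 3)*(h - 2)*(h^2 + 4*h + 3) = h*(h - 3)*(h - 2)*(h + 1)*(h + 3)
(2) = (g - 2)*(g^2 - 2*g - 3) = (g - 2)*(g + 1)*(g - 3)
(3) = (m + 3)*(m^2 + 7*m + 12) = (m + 3)^2*(m + 4)
(4) = (o)*(o^3 + 3*o^2) = o*(o + 3)*(o^2) = o^2*(o + 3)*(o)
(5) = (u - 1)*(u^3 + 5*u^2 - 8*u - 48) = (u - 3)*(u - 1)*(u^2 + 8*u + 16) = (u - 3)*(u - 1)*(u + 4)*(u + 4)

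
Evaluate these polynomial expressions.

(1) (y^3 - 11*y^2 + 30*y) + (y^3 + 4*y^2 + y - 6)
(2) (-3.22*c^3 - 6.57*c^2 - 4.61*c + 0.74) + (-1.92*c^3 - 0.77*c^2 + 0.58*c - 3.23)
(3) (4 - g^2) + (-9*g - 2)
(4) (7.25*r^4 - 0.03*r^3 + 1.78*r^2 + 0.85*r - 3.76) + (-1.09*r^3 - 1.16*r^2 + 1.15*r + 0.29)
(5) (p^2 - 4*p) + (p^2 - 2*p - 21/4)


(1) = 2*y^3 - 7*y^2 + 31*y - 6
(2) = -5.14*c^3 - 7.34*c^2 - 4.03*c - 2.49
(3) = -g^2 - 9*g + 2
(4) = 7.25*r^4 - 1.12*r^3 + 0.62*r^2 + 2.0*r - 3.47
(5) = 2*p^2 - 6*p - 21/4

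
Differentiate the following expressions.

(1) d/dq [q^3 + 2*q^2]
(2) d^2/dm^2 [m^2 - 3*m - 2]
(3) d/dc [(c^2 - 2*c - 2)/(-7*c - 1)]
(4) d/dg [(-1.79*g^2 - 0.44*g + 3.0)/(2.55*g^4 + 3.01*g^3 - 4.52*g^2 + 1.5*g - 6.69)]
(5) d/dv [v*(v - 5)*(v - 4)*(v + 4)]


(1) = q*(3*q + 4)
(2) = 2
(3) = (-7*c^2 - 2*c - 12)/(49*c^2 + 14*c + 1)
(4) = (9.129*g^5 + 8.7539*g^4 - 27.9512*g^3 - 31.7638*g^2 + 51.0702*g - 1.5564)/(6.5025*g^8 + 15.351*g^7 - 13.9919*g^6 - 19.5604*g^5 - 4.6586*g^4 - 53.8338*g^3 + 62.7276*g^2 - 20.07*g + 44.7561)
(5) = 4*v^3 - 15*v^2 - 32*v + 80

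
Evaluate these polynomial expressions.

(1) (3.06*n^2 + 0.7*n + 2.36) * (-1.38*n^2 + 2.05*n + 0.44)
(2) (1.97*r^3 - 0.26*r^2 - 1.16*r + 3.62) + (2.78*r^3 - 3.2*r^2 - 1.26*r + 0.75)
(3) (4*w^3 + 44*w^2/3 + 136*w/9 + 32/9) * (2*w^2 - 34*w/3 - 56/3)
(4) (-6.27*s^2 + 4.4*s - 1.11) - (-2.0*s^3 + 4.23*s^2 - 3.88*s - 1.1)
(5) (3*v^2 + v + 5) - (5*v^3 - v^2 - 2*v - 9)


(1) = -4.2228*n^4 + 5.307*n^3 - 0.4754*n^2 + 5.146*n + 1.0384
(2) = 4.75*r^3 - 3.46*r^2 - 2.42*r + 4.37
(3) = 8*w^5 - 16*w^4 - 632*w^3/3 - 11824*w^2/27 - 8704*w/27 - 1792/27
(4) = 2.0*s^3 - 10.5*s^2 + 8.28*s - 0.01
(5) = -5*v^3 + 4*v^2 + 3*v + 14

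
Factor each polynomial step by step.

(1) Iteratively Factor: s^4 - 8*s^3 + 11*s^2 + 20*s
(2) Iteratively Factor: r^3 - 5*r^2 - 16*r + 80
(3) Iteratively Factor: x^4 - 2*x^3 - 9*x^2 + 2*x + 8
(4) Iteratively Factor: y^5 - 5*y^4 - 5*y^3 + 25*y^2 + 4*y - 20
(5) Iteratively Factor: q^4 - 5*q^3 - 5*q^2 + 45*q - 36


(1) = (s - 5)*(s^3 - 3*s^2 - 4*s) = (s - 5)*(s + 1)*(s^2 - 4*s) = s*(s - 5)*(s + 1)*(s - 4)
(2) = (r + 4)*(r^2 - 9*r + 20) = (r - 5)*(r + 4)*(r - 4)
(3) = (x - 1)*(x^3 - x^2 - 10*x - 8) = (x - 1)*(x + 2)*(x^2 - 3*x - 4) = (x - 4)*(x - 1)*(x + 2)*(x + 1)
(4) = (y - 2)*(y^4 - 3*y^3 - 11*y^2 + 3*y + 10) = (y - 2)*(y + 1)*(y^3 - 4*y^2 - 7*y + 10) = (y - 5)*(y - 2)*(y + 1)*(y^2 + y - 2) = (y - 5)*(y - 2)*(y + 1)*(y + 2)*(y - 1)
(5) = (q - 4)*(q^3 - q^2 - 9*q + 9) = (q - 4)*(q - 3)*(q^2 + 2*q - 3) = (q - 4)*(q - 3)*(q + 3)*(q - 1)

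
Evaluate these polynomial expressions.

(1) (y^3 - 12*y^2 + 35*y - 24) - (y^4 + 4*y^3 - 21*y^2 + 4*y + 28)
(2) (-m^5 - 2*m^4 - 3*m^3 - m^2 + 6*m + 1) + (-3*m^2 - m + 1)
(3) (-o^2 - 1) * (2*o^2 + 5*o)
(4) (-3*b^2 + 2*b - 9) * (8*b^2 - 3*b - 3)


(1) = -y^4 - 3*y^3 + 9*y^2 + 31*y - 52
(2) = -m^5 - 2*m^4 - 3*m^3 - 4*m^2 + 5*m + 2
(3) = -2*o^4 - 5*o^3 - 2*o^2 - 5*o
(4) = -24*b^4 + 25*b^3 - 69*b^2 + 21*b + 27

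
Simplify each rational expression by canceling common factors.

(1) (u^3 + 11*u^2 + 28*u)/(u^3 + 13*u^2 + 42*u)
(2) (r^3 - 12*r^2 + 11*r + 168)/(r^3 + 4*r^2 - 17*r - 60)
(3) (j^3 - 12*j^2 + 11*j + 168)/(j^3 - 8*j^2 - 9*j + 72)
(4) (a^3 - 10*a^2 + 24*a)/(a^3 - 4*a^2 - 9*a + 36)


(1) = (u + 4)/(u + 6)
(2) = (r^2 - 15*r + 56)/(r^2 + r - 20)
(3) = (j - 7)/(j - 3)
(4) = (a^2 - 6*a)/(a^2 - 9)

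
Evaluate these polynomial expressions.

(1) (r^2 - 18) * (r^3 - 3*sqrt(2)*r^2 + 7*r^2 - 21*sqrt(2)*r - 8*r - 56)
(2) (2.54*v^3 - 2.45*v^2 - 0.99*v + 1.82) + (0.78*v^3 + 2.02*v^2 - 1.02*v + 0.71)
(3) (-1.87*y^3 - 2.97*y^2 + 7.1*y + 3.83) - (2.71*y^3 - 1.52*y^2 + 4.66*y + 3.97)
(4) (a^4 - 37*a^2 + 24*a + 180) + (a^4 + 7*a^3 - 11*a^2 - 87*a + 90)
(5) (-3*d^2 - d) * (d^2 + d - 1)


(1) = r^5 - 3*sqrt(2)*r^4 + 7*r^4 - 21*sqrt(2)*r^3 - 26*r^3 - 182*r^2 + 54*sqrt(2)*r^2 + 144*r + 378*sqrt(2)*r + 1008
(2) = 3.32*v^3 - 0.43*v^2 - 2.01*v + 2.53
(3) = -4.58*y^3 - 1.45*y^2 + 2.44*y - 0.14
(4) = 2*a^4 + 7*a^3 - 48*a^2 - 63*a + 270
(5) = -3*d^4 - 4*d^3 + 2*d^2 + d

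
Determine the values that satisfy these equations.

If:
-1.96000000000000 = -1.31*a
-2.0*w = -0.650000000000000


Then:
a = 1.50
w = 0.32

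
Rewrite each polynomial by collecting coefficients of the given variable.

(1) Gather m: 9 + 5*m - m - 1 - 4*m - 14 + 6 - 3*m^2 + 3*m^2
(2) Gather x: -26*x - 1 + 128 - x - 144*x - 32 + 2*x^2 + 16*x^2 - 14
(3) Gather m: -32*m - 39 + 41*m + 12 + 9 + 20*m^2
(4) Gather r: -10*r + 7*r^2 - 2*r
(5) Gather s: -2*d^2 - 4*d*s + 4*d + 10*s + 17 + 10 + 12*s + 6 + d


(1) = 0
(2) = 18*x^2 - 171*x + 81
(3) = 20*m^2 + 9*m - 18
(4) = 7*r^2 - 12*r
(5) = -2*d^2 + 5*d + s*(22 - 4*d) + 33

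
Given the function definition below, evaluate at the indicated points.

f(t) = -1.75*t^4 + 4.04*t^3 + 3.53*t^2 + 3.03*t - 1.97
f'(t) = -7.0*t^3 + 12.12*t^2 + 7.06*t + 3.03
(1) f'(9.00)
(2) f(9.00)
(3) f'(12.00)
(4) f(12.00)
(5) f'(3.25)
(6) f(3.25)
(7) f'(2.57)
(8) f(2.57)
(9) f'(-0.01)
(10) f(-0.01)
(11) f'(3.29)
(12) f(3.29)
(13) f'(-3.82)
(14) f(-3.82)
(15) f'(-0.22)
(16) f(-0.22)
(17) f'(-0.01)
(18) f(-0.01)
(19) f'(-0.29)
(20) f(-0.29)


(1) = -4054.71
(2) = -8225.36
(3) = -10262.97
(4) = -28764.17
(5) = -86.30
(6) = -11.39
(7) = -17.60
(8) = 21.37
(9) = 2.96
(10) = -2.00
(11) = -91.83
(12) = -14.95
(13) = 543.12
(14) = -559.88
(15) = 2.14
(16) = -2.51
(17) = 2.96
(18) = -2.00
(19) = 2.17
(20) = -2.66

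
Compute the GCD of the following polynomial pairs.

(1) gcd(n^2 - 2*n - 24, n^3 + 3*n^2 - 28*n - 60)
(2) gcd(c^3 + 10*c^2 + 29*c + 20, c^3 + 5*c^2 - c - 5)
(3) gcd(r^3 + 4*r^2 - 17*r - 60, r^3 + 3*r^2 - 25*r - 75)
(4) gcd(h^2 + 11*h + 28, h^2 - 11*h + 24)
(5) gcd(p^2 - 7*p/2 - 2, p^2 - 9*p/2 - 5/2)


(1) = gcd((n - 6)*(n + 4), (n - 5)*(n + 2)*(n + 6)) = 1
(2) = gcd((c + 1)*(c + 4)*(c + 5), (c - 1)*(c + 1)*(c + 5)) = c^2 + 6*c + 5
(3) = gcd((r - 4)*(r + 3)*(r + 5), (r - 5)*(r + 3)*(r + 5)) = r^2 + 8*r + 15
(4) = 1
(5) = p + 1/2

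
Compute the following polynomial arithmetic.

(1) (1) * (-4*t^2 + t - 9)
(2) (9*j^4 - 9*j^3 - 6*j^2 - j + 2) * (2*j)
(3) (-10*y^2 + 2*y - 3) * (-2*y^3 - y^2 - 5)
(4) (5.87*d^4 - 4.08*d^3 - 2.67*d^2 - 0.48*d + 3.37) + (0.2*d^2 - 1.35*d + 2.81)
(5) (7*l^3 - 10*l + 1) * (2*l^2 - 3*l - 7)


(1) = -4*t^2 + t - 9
(2) = 18*j^5 - 18*j^4 - 12*j^3 - 2*j^2 + 4*j
(3) = 20*y^5 + 6*y^4 + 4*y^3 + 53*y^2 - 10*y + 15
(4) = 5.87*d^4 - 4.08*d^3 - 2.47*d^2 - 1.83*d + 6.18
(5) = 14*l^5 - 21*l^4 - 69*l^3 + 32*l^2 + 67*l - 7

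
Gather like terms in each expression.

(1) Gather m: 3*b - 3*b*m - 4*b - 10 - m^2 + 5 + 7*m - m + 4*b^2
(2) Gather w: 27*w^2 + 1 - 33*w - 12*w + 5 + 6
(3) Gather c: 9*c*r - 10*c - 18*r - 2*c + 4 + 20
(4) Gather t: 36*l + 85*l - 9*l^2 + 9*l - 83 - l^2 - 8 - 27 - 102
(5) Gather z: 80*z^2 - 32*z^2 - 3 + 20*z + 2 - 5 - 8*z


(1) = 4*b^2 - b - m^2 + m*(6 - 3*b) - 5
(2) = 27*w^2 - 45*w + 12
(3) = c*(9*r - 12) - 18*r + 24
(4) = -10*l^2 + 130*l - 220
(5) = 48*z^2 + 12*z - 6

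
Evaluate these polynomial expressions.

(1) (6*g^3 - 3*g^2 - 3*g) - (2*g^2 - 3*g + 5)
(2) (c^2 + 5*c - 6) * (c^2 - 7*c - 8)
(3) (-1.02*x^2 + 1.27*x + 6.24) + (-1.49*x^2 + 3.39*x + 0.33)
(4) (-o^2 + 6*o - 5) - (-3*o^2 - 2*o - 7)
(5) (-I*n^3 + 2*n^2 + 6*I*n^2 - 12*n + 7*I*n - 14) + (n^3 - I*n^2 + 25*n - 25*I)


(1) = 6*g^3 - 5*g^2 - 5
(2) = c^4 - 2*c^3 - 49*c^2 + 2*c + 48
(3) = -2.51*x^2 + 4.66*x + 6.57
(4) = 2*o^2 + 8*o + 2
(5) = n^3 - I*n^3 + 2*n^2 + 5*I*n^2 + 13*n + 7*I*n - 14 - 25*I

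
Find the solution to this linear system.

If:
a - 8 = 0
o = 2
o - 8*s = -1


Then:
a = 8
o = 2
s = 3/8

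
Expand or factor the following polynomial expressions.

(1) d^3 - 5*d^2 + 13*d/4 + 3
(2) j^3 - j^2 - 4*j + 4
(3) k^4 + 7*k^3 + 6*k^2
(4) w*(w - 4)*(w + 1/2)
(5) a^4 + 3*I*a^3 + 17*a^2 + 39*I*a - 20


(1) = (d - 4)*(d - 3/2)*(d + 1/2)
(2) = (j - 2)*(j - 1)*(j + 2)
(3) = k^2*(k + 1)*(k + 6)
(4) = w^3 - 7*w^2/2 - 2*w
(5) = (a - 4*I)*(a + I)^2*(a + 5*I)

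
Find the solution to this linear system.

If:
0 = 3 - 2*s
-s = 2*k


Then:
k = -3/4
s = 3/2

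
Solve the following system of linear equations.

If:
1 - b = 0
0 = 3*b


Then:
No Solution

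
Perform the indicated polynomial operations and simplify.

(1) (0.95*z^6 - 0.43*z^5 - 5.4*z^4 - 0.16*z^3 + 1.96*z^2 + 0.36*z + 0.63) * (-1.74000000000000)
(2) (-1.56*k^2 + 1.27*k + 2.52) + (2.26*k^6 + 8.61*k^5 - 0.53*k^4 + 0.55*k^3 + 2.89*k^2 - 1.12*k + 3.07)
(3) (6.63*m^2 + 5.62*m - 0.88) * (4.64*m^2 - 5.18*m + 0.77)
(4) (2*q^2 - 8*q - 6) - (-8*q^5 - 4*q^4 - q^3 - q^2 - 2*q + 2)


(1) = -1.653*z^6 + 0.7482*z^5 + 9.396*z^4 + 0.2784*z^3 - 3.4104*z^2 - 0.6264*z - 1.0962
(2) = 2.26*k^6 + 8.61*k^5 - 0.53*k^4 + 0.55*k^3 + 1.33*k^2 + 0.15*k + 5.59
(3) = 30.7632*m^4 - 8.2666*m^3 - 28.0897*m^2 + 8.8858*m - 0.6776
(4) = 8*q^5 + 4*q^4 + q^3 + 3*q^2 - 6*q - 8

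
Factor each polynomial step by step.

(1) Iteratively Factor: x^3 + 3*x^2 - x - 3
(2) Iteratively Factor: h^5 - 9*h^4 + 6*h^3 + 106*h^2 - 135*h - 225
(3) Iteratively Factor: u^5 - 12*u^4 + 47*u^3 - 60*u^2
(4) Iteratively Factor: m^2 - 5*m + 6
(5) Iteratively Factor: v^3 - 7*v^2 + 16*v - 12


(1) = (x + 3)*(x^2 - 1) = (x - 1)*(x + 3)*(x + 1)
(2) = (h - 5)*(h^4 - 4*h^3 - 14*h^2 + 36*h + 45) = (h - 5)*(h + 1)*(h^3 - 5*h^2 - 9*h + 45) = (h - 5)*(h + 1)*(h + 3)*(h^2 - 8*h + 15) = (h - 5)^2*(h + 1)*(h + 3)*(h - 3)
(3) = (u - 3)*(u^4 - 9*u^3 + 20*u^2) = (u - 4)*(u - 3)*(u^3 - 5*u^2) = (u - 5)*(u - 4)*(u - 3)*(u^2) = u*(u - 5)*(u - 4)*(u - 3)*(u)
(4) = (m - 3)*(m - 2)
(5) = (v - 2)*(v^2 - 5*v + 6) = (v - 3)*(v - 2)*(v - 2)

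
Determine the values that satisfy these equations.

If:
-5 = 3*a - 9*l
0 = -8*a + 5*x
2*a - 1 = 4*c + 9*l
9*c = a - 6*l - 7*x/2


Then:
a = 610/261
c = -544/261
l = 1045/783
x = 976/261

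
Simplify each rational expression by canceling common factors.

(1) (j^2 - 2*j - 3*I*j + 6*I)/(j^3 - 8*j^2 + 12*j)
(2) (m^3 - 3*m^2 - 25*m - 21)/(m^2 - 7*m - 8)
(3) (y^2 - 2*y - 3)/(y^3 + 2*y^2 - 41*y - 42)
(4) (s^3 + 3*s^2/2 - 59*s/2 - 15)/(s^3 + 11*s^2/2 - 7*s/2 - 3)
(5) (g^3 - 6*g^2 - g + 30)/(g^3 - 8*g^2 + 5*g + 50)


(1) = (j - 3*I)/(j^2 - 6*j)
(2) = (m^2 - 4*m - 21)/(m - 8)
(3) = (y - 3)/(y^2 + y - 42)
(4) = (s - 5)/(s - 1)
(5) = (g - 3)/(g - 5)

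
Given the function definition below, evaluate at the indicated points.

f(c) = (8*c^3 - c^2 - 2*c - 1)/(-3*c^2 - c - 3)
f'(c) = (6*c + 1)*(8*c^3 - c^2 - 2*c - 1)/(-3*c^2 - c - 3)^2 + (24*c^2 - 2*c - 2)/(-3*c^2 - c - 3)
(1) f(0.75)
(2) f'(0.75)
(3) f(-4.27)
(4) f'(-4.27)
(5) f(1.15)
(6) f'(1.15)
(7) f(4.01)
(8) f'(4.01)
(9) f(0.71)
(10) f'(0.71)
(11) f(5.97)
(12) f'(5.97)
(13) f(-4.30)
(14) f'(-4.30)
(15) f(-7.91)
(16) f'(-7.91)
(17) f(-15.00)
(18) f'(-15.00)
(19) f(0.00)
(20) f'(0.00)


(1) = -0.06
(2) = -1.78
(3) = 11.86
(4) = -2.85
(5) = -0.93
(6) = -2.48
(7) = -8.88
(8) = -2.77
(9) = 0.01
(10) = -1.67
(11) = -14.27
(12) = -2.73
(13) = 11.94
(14) = -2.85
(15) = 21.92
(16) = -2.72
(17) = 41.02
(18) = -2.68
(19) = 0.33
(20) = 0.56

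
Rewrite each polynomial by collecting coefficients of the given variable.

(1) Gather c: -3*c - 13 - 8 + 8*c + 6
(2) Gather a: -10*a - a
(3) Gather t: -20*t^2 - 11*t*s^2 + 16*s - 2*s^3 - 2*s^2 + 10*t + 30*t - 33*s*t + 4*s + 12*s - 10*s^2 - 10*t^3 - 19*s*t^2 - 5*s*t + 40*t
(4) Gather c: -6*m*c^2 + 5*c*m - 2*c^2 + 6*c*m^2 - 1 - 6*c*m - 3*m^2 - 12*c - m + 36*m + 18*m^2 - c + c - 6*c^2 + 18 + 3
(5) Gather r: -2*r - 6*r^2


(1) = 5*c - 15
(2) = -11*a
(3) = -2*s^3 - 12*s^2 + 32*s - 10*t^3 + t^2*(-19*s - 20) + t*(-11*s^2 - 38*s + 80)
(4) = c^2*(-6*m - 8) + c*(6*m^2 - m - 12) + 15*m^2 + 35*m + 20
(5) = -6*r^2 - 2*r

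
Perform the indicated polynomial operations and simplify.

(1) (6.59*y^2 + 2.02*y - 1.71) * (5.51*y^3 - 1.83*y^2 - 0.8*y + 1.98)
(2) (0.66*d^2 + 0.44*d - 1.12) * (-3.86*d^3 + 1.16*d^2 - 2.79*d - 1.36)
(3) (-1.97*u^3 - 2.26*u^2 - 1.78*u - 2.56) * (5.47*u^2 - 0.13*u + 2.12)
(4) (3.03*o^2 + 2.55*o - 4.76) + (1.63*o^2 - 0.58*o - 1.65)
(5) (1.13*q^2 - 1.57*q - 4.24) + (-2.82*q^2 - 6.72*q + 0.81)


(1) = 36.3109*y^5 - 0.9295*y^4 - 18.3907*y^3 + 14.5615*y^2 + 5.3676*y - 3.3858
(2) = -2.5476*d^5 - 0.9328*d^4 + 2.9922*d^3 - 3.4244*d^2 + 2.5264*d + 1.5232
(3) = -10.7759*u^5 - 12.1061*u^4 - 13.6192*u^3 - 18.563*u^2 - 3.4408*u - 5.4272
(4) = 4.66*o^2 + 1.97*o - 6.41
(5) = -1.69*q^2 - 8.29*q - 3.43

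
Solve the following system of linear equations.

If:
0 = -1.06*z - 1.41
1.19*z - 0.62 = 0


Then:
No Solution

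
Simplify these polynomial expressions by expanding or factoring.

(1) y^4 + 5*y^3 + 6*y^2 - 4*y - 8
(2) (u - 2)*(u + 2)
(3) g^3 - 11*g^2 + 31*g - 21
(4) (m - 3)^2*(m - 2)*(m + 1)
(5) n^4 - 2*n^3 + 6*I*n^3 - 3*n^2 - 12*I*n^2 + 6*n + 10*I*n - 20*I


(1) = (y - 1)*(y + 2)^3
(2) = u^2 - 4
(3) = (g - 7)*(g - 3)*(g - 1)
(4) = m^4 - 7*m^3 + 13*m^2 + 3*m - 18
(5) = (n - 2)*(n - I)*(n + 2*I)*(n + 5*I)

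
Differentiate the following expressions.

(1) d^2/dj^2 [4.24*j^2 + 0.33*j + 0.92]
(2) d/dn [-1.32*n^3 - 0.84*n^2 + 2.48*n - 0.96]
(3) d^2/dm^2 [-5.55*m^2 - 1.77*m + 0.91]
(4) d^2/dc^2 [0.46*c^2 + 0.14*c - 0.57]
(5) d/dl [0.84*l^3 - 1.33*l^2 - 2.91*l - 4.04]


(1) = 8.48000000000000
(2) = -3.96*n^2 - 1.68*n + 2.48
(3) = -11.1000000000000
(4) = 0.920000000000000
(5) = 2.52*l^2 - 2.66*l - 2.91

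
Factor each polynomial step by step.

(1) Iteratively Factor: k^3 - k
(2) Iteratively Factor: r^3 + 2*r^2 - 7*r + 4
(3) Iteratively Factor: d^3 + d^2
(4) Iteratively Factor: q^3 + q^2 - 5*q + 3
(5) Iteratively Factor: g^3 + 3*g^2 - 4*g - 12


(1) = (k + 1)*(k^2 - k) = k*(k + 1)*(k - 1)
(2) = (r + 4)*(r^2 - 2*r + 1) = (r - 1)*(r + 4)*(r - 1)
(3) = (d + 1)*(d^2) = d*(d + 1)*(d)
(4) = (q + 3)*(q^2 - 2*q + 1) = (q - 1)*(q + 3)*(q - 1)
(5) = (g + 3)*(g^2 - 4) = (g + 2)*(g + 3)*(g - 2)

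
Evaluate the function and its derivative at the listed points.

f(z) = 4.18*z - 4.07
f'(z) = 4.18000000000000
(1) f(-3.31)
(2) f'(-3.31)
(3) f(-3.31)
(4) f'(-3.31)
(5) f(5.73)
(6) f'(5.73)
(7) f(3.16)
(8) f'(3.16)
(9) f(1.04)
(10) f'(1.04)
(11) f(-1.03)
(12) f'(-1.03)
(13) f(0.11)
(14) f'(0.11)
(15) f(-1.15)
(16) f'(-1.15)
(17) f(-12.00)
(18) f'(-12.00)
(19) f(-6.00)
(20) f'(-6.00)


(1) = -17.91
(2) = 4.18
(3) = -17.91
(4) = 4.18
(5) = 19.88
(6) = 4.18
(7) = 9.14
(8) = 4.18
(9) = 0.28
(10) = 4.18
(11) = -8.38
(12) = 4.18
(13) = -3.61
(14) = 4.18
(15) = -8.88
(16) = 4.18
(17) = -54.23
(18) = 4.18
(19) = -29.15
(20) = 4.18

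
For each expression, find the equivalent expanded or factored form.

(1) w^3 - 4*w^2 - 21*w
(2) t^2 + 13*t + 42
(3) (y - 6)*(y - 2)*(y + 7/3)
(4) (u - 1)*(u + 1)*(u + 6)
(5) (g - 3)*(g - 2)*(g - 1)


(1) = w*(w - 7)*(w + 3)
(2) = (t + 6)*(t + 7)
(3) = y^3 - 17*y^2/3 - 20*y/3 + 28
(4) = u^3 + 6*u^2 - u - 6
(5) = g^3 - 6*g^2 + 11*g - 6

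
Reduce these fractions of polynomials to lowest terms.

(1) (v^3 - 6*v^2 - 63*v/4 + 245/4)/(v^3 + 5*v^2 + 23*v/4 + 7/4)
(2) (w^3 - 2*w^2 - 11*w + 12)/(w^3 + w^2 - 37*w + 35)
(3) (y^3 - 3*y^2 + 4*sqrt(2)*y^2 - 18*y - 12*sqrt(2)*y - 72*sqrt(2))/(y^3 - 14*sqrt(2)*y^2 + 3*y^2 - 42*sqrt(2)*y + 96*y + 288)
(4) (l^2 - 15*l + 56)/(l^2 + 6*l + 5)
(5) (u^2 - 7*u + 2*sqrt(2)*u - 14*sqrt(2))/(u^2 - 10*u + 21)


(1) = (2*v^2 - 19*v + 35)/(2*v^2 + 3*v + 1)
(2) = (w^2 - w - 12)/(w^2 + 2*w - 35)
(3) = (y^2 + y*(-6 + 4*sqrt(2)) - 24*sqrt(2))/(y^2 - 14*sqrt(2)*y + 96)
(4) = (l^2 - 15*l + 56)/(l^2 + 6*l + 5)
(5) = (u + 2*sqrt(2))/(u - 3)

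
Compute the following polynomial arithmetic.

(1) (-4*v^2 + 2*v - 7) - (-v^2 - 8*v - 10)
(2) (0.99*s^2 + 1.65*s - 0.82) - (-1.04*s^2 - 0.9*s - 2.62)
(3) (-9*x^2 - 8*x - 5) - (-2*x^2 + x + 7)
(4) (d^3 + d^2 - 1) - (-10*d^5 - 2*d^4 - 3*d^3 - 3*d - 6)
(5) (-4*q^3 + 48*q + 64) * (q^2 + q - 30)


(1) = -3*v^2 + 10*v + 3
(2) = 2.03*s^2 + 2.55*s + 1.8
(3) = -7*x^2 - 9*x - 12
(4) = 10*d^5 + 2*d^4 + 4*d^3 + d^2 + 3*d + 5
(5) = -4*q^5 - 4*q^4 + 168*q^3 + 112*q^2 - 1376*q - 1920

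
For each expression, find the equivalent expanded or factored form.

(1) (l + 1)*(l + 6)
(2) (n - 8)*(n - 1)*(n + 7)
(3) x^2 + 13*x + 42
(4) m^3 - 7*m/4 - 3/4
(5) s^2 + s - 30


(1) = l^2 + 7*l + 6
(2) = n^3 - 2*n^2 - 55*n + 56
(3) = (x + 6)*(x + 7)
(4) = (m - 3/2)*(m + 1/2)*(m + 1)
(5) = (s - 5)*(s + 6)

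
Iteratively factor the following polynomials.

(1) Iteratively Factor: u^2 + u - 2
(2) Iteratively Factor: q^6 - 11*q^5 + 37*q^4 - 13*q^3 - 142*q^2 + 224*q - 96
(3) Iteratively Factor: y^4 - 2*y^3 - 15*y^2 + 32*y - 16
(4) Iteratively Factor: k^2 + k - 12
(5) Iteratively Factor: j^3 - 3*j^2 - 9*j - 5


(1) = (u + 2)*(u - 1)
(2) = (q - 1)*(q^5 - 10*q^4 + 27*q^3 + 14*q^2 - 128*q + 96) = (q - 3)*(q - 1)*(q^4 - 7*q^3 + 6*q^2 + 32*q - 32) = (q - 4)*(q - 3)*(q - 1)*(q^3 - 3*q^2 - 6*q + 8) = (q - 4)*(q - 3)*(q - 1)*(q + 2)*(q^2 - 5*q + 4) = (q - 4)^2*(q - 3)*(q - 1)*(q + 2)*(q - 1)
(3) = (y - 1)*(y^3 - y^2 - 16*y + 16) = (y - 1)^2*(y^2 - 16) = (y - 1)^2*(y + 4)*(y - 4)
(4) = (k + 4)*(k - 3)
(5) = (j + 1)*(j^2 - 4*j - 5) = (j + 1)^2*(j - 5)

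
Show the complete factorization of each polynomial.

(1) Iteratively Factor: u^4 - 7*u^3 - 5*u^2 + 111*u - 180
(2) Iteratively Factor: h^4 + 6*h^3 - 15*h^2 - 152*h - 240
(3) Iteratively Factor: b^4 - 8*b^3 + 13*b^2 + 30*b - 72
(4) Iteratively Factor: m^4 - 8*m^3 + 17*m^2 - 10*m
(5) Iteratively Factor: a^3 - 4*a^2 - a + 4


(1) = (u - 5)*(u^3 - 2*u^2 - 15*u + 36) = (u - 5)*(u - 3)*(u^2 + u - 12) = (u - 5)*(u - 3)*(u + 4)*(u - 3)
(2) = (h - 5)*(h^3 + 11*h^2 + 40*h + 48) = (h - 5)*(h + 4)*(h^2 + 7*h + 12) = (h - 5)*(h + 4)^2*(h + 3)
(3) = (b + 2)*(b^3 - 10*b^2 + 33*b - 36) = (b - 3)*(b + 2)*(b^2 - 7*b + 12) = (b - 4)*(b - 3)*(b + 2)*(b - 3)
(4) = (m - 5)*(m^3 - 3*m^2 + 2*m) = (m - 5)*(m - 1)*(m^2 - 2*m) = m*(m - 5)*(m - 1)*(m - 2)
(5) = (a - 4)*(a^2 - 1) = (a - 4)*(a - 1)*(a + 1)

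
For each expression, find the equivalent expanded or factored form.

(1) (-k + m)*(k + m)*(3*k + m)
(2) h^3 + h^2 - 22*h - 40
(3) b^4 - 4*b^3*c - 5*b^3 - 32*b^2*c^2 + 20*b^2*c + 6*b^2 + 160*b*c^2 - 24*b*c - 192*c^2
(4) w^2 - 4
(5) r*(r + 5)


(1) = -3*k^3 - k^2*m + 3*k*m^2 + m^3
(2) = (h - 5)*(h + 2)*(h + 4)
(3) = (b - 3)*(b - 2)*(b - 8*c)*(b + 4*c)
(4) = (w - 2)*(w + 2)
(5) = r^2 + 5*r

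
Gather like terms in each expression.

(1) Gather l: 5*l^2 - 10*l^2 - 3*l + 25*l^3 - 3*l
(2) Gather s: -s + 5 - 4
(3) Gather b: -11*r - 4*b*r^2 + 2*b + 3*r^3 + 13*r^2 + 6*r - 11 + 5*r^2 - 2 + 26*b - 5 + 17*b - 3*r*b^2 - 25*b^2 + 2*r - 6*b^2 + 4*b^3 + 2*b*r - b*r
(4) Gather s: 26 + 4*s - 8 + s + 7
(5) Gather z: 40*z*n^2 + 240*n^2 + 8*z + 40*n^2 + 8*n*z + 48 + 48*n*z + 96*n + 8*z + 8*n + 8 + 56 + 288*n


(1) = 25*l^3 - 5*l^2 - 6*l
(2) = 1 - s
(3) = 4*b^3 + b^2*(-3*r - 31) + b*(-4*r^2 + r + 45) + 3*r^3 + 18*r^2 - 3*r - 18
(4) = 5*s + 25
(5) = 280*n^2 + 392*n + z*(40*n^2 + 56*n + 16) + 112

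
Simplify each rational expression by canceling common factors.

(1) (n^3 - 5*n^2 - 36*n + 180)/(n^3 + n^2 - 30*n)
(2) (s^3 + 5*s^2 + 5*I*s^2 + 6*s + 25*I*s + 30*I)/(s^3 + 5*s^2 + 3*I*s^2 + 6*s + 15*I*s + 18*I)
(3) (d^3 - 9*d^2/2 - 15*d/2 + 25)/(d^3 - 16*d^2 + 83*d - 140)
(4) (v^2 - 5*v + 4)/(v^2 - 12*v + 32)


(1) = (n - 6)/n
(2) = (s + 5*I)/(s + 3*I)
(3) = (2*d^2 + d - 10)/(2*d^2 - 22*d + 56)
(4) = (v - 1)/(v - 8)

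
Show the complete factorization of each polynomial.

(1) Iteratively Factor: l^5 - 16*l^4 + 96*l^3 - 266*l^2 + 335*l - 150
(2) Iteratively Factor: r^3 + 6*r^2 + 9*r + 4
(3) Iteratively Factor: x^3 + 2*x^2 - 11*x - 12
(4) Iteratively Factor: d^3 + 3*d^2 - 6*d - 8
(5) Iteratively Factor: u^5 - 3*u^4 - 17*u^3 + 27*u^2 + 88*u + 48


(1) = (l - 3)*(l^4 - 13*l^3 + 57*l^2 - 95*l + 50) = (l - 5)*(l - 3)*(l^3 - 8*l^2 + 17*l - 10) = (l - 5)*(l - 3)*(l - 1)*(l^2 - 7*l + 10) = (l - 5)^2*(l - 3)*(l - 1)*(l - 2)
(2) = (r + 1)*(r^2 + 5*r + 4) = (r + 1)^2*(r + 4)
(3) = (x - 3)*(x^2 + 5*x + 4) = (x - 3)*(x + 1)*(x + 4)
(4) = (d + 1)*(d^2 + 2*d - 8) = (d - 2)*(d + 1)*(d + 4)
(5) = (u + 1)*(u^4 - 4*u^3 - 13*u^2 + 40*u + 48) = (u - 4)*(u + 1)*(u^3 - 13*u - 12) = (u - 4)^2*(u + 1)*(u^2 + 4*u + 3) = (u - 4)^2*(u + 1)*(u + 3)*(u + 1)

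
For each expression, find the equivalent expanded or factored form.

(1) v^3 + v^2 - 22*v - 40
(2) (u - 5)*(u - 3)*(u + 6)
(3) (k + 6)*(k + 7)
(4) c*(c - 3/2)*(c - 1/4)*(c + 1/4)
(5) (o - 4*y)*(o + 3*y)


(1) = (v - 5)*(v + 2)*(v + 4)
(2) = u^3 - 2*u^2 - 33*u + 90
(3) = k^2 + 13*k + 42
(4) = c^4 - 3*c^3/2 - c^2/16 + 3*c/32
(5) = o^2 - o*y - 12*y^2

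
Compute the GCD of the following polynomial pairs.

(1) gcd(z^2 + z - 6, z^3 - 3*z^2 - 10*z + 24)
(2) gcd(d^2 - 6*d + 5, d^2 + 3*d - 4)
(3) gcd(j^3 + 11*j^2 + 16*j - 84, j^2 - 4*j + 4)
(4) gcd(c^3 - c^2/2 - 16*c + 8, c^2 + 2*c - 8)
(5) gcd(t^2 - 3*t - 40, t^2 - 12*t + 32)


(1) = z^2 + z - 6
(2) = gcd((d - 5)*(d - 1), (d - 1)*(d + 4)) = d - 1
(3) = j - 2
(4) = gcd((c - 4)*(c - 1/2)*(c + 4), (c - 2)*(c + 4)) = c + 4
(5) = t - 8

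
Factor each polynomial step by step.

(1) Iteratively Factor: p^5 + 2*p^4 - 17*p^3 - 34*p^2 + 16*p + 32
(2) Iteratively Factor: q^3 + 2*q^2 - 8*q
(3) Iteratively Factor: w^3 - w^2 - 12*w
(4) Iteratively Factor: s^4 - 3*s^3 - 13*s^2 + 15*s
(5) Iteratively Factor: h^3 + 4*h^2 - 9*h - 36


(1) = (p + 4)*(p^4 - 2*p^3 - 9*p^2 + 2*p + 8) = (p - 4)*(p + 4)*(p^3 + 2*p^2 - p - 2) = (p - 4)*(p + 1)*(p + 4)*(p^2 + p - 2) = (p - 4)*(p + 1)*(p + 2)*(p + 4)*(p - 1)
(2) = (q)*(q^2 + 2*q - 8) = q*(q - 2)*(q + 4)
(3) = (w + 3)*(w^2 - 4*w) = (w - 4)*(w + 3)*(w)
(4) = (s - 5)*(s^3 + 2*s^2 - 3*s) = (s - 5)*(s + 3)*(s^2 - s) = (s - 5)*(s - 1)*(s + 3)*(s)
(5) = (h + 3)*(h^2 + h - 12) = (h - 3)*(h + 3)*(h + 4)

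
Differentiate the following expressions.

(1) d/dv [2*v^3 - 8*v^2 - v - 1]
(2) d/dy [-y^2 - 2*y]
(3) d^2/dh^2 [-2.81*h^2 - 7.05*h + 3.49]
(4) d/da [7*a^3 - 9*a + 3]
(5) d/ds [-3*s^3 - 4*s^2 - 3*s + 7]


(1) = 6*v^2 - 16*v - 1
(2) = -2*y - 2
(3) = -5.62000000000000
(4) = 21*a^2 - 9
(5) = -9*s^2 - 8*s - 3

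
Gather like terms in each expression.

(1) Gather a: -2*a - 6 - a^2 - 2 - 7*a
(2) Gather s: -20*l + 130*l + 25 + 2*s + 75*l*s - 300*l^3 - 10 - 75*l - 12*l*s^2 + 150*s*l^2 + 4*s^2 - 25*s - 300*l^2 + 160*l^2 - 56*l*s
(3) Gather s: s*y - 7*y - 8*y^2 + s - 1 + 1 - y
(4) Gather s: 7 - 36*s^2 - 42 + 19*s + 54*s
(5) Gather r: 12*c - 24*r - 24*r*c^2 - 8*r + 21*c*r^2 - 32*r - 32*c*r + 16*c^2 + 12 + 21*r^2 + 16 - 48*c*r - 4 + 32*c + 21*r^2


(1) = -a^2 - 9*a - 8
(2) = -300*l^3 - 140*l^2 + 35*l + s^2*(4 - 12*l) + s*(150*l^2 + 19*l - 23) + 15
(3) = s*(y + 1) - 8*y^2 - 8*y
(4) = -36*s^2 + 73*s - 35
(5) = 16*c^2 + 44*c + r^2*(21*c + 42) + r*(-24*c^2 - 80*c - 64) + 24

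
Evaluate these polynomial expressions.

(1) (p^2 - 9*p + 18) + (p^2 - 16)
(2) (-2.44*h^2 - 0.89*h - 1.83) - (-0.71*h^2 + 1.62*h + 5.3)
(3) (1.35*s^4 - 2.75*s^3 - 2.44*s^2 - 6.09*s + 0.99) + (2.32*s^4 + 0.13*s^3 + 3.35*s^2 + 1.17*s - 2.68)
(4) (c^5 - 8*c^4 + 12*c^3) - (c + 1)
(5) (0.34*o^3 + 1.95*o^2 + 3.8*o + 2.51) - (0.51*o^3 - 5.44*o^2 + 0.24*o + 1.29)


(1) = 2*p^2 - 9*p + 2
(2) = -1.73*h^2 - 2.51*h - 7.13
(3) = 3.67*s^4 - 2.62*s^3 + 0.91*s^2 - 4.92*s - 1.69
(4) = c^5 - 8*c^4 + 12*c^3 - c - 1
(5) = -0.17*o^3 + 7.39*o^2 + 3.56*o + 1.22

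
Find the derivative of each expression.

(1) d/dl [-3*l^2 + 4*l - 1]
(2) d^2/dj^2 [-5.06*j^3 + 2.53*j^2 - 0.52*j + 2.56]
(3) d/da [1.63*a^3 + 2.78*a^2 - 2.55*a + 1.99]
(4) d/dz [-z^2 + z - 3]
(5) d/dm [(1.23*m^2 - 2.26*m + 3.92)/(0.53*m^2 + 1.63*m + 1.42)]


(1) = 4 - 6*l
(2) = 5.06 - 30.36*j
(3) = 4.89*a^2 + 5.56*a - 2.55
(4) = 1 - 2*z
(5) = (3.2027*m^2 - 0.662*m - 9.5988)/(0.2809*m^4 + 1.7278*m^3 + 4.1621*m^2 + 4.6292*m + 2.0164)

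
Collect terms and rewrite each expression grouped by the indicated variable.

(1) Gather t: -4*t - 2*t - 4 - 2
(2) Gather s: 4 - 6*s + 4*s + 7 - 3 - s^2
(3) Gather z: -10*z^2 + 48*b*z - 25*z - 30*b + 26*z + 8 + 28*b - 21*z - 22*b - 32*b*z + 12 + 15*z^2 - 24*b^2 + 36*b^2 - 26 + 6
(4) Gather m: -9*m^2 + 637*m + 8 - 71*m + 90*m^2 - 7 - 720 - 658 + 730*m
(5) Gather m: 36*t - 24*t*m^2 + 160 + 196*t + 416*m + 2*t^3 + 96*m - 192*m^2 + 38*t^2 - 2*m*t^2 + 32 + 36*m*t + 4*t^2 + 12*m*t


(1) = -6*t - 6
(2) = -s^2 - 2*s + 8
(3) = 12*b^2 - 24*b + 5*z^2 + z*(16*b - 20)
(4) = 81*m^2 + 1296*m - 1377
(5) = m^2*(-24*t - 192) + m*(-2*t^2 + 48*t + 512) + 2*t^3 + 42*t^2 + 232*t + 192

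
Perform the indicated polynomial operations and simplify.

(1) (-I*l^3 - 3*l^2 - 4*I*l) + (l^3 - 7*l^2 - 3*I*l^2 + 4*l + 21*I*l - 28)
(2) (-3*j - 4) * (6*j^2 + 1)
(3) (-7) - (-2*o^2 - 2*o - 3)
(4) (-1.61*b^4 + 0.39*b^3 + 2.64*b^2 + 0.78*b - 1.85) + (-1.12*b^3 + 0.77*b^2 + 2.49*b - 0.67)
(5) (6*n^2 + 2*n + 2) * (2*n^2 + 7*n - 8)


(1) = l^3 - I*l^3 - 10*l^2 - 3*I*l^2 + 4*l + 17*I*l - 28
(2) = -18*j^3 - 24*j^2 - 3*j - 4
(3) = 2*o^2 + 2*o - 4
(4) = -1.61*b^4 - 0.73*b^3 + 3.41*b^2 + 3.27*b - 2.52
(5) = 12*n^4 + 46*n^3 - 30*n^2 - 2*n - 16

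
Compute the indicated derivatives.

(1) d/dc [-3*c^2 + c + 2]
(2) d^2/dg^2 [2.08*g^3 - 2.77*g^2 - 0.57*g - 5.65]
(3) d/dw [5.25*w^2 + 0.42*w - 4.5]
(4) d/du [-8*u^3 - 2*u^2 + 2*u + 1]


(1) = 1 - 6*c
(2) = 12.48*g - 5.54
(3) = 10.5*w + 0.42
(4) = -24*u^2 - 4*u + 2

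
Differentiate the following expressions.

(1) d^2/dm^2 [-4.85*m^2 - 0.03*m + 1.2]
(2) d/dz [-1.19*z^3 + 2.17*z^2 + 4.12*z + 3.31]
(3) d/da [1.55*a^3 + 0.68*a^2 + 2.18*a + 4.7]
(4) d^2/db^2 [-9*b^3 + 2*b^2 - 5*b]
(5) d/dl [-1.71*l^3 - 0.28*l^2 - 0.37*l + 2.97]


(1) = -9.70000000000000
(2) = -3.57*z^2 + 4.34*z + 4.12
(3) = 4.65*a^2 + 1.36*a + 2.18
(4) = 4 - 54*b
(5) = -5.13*l^2 - 0.56*l - 0.37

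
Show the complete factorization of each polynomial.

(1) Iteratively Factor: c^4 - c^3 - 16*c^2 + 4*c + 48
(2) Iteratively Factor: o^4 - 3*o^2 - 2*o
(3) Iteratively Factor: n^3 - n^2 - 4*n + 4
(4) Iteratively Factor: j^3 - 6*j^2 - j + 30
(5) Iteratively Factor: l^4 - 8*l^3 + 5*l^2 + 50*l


(1) = (c - 4)*(c^3 + 3*c^2 - 4*c - 12) = (c - 4)*(c + 2)*(c^2 + c - 6) = (c - 4)*(c - 2)*(c + 2)*(c + 3)
(2) = (o)*(o^3 - 3*o - 2) = o*(o - 2)*(o^2 + 2*o + 1) = o*(o - 2)*(o + 1)*(o + 1)
(3) = (n + 2)*(n^2 - 3*n + 2) = (n - 1)*(n + 2)*(n - 2)
(4) = (j - 3)*(j^2 - 3*j - 10) = (j - 3)*(j + 2)*(j - 5)
(5) = (l)*(l^3 - 8*l^2 + 5*l + 50) = l*(l - 5)*(l^2 - 3*l - 10) = l*(l - 5)*(l + 2)*(l - 5)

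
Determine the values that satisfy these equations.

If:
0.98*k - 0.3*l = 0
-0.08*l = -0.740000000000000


Then:
k = 2.83
l = 9.25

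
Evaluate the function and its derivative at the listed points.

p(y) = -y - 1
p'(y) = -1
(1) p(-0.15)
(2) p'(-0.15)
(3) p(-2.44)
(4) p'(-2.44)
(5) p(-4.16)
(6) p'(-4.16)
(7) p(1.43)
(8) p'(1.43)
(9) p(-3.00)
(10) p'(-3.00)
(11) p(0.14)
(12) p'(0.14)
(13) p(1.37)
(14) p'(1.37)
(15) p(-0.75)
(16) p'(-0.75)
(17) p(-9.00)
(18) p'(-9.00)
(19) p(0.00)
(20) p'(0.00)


(1) = -0.85
(2) = -1.00
(3) = 1.44
(4) = -1.00
(5) = 3.16
(6) = -1.00
(7) = -2.43
(8) = -1.00
(9) = 2.00
(10) = -1.00
(11) = -1.14
(12) = -1.00
(13) = -2.37
(14) = -1.00
(15) = -0.25
(16) = -1.00
(17) = 8.00
(18) = -1.00
(19) = -1.00
(20) = -1.00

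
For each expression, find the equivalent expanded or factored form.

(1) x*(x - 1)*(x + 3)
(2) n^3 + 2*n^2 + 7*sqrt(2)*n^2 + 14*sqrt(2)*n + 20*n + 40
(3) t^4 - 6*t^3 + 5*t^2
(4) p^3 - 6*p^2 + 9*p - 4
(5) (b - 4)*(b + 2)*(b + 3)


(1) = x^3 + 2*x^2 - 3*x
(2) = (n + 2)*(n + 2*sqrt(2))*(n + 5*sqrt(2))
(3) = t^2*(t - 5)*(t - 1)
(4) = (p - 4)*(p - 1)^2
(5) = b^3 + b^2 - 14*b - 24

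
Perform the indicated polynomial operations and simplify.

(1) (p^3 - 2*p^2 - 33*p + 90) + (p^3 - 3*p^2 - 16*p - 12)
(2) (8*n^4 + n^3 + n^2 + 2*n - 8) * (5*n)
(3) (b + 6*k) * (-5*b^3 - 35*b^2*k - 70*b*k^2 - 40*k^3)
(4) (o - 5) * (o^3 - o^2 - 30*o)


(1) = 2*p^3 - 5*p^2 - 49*p + 78
(2) = 40*n^5 + 5*n^4 + 5*n^3 + 10*n^2 - 40*n
(3) = -5*b^4 - 65*b^3*k - 280*b^2*k^2 - 460*b*k^3 - 240*k^4
(4) = o^4 - 6*o^3 - 25*o^2 + 150*o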